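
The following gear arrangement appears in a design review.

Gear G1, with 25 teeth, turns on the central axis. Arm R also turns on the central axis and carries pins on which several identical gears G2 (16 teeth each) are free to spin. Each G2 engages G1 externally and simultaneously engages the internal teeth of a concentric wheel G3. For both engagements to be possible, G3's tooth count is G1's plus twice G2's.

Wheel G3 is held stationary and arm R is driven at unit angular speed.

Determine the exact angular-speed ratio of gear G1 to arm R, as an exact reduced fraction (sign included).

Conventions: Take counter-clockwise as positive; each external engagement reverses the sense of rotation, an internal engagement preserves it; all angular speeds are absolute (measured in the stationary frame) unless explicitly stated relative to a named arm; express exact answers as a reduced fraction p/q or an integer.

82/25

class = planetary set [G3 = 25+2·16 = 57; Willis about the carrier]
ring teeth: 25 + 2·16 = 57
25(ω_sun−ω_arm) = −57(ω_ring−ω_arm),  ω_ring = 0, ω_arm = 1
ω_sun = 1 − (57/25)(0−1) = 82/25
ω_out/ω_in = 82/25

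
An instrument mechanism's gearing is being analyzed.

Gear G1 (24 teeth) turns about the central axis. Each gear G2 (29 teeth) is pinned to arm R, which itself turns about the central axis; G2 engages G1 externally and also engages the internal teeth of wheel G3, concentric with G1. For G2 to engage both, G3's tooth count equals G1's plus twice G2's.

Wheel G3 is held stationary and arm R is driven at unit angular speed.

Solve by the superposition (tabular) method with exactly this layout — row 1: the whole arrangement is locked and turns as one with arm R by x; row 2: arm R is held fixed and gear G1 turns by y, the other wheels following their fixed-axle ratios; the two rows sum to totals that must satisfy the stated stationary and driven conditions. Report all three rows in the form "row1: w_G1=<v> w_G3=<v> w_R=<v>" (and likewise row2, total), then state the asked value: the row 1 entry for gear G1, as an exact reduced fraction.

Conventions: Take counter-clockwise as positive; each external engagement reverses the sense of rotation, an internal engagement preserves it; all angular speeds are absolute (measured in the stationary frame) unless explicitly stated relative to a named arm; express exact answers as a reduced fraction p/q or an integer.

row1: w_G1=1 w_G3=1 w_R=1
row2: w_G1=41/12 w_G3=-1 w_R=0
total: w_G1=53/12 w_G3=0 w_R=1
asked value: 1

topology: planetary set — G1 24T / G2 29T / G3 82T, arm = carrier (Willis)
row 1: whole set turns with the arm by x
superposition row 2 [arm held]: sun y, ring −(24/82)·y, arm 0
boundary: total ω_ring = x − (24/82)·y = 0 and total ω_arm = x = 1  ⇒  y = 41/12, x = 1
row 2 ring = −(24/82)·41/12 = -1
totals (row 1 + row 2): sun 1 + 41/12 = 53/12, ring 1 + (-1) = 0, arm 1 + 0 = 1
asked cell (row1, sun) = 1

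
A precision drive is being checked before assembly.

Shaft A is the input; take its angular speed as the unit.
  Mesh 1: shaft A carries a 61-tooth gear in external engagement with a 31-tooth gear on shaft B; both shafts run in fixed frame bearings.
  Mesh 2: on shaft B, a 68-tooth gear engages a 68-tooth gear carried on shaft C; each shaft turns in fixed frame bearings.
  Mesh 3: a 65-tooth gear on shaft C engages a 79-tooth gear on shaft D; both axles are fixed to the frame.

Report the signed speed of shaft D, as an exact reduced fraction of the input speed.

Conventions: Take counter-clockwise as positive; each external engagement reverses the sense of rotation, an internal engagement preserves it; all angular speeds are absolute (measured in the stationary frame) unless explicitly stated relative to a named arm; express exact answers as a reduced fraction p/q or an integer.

3-mesh fixed-axis compound train (all bearings frame-fixed)
mesh 1 [61T→31T]: |ω|/ω_in = 1×61/31 = 61/31, sense flips to −
mesh 2 [68T→68T]: |ω|/ω_in = (61/31)×68/68 = 61/31, sense flips to +
mesh 3 [65T→79T]: |ω|/ω_in = (61/31)×65/79 = 3965/2449, sense flips to −
signed output speed (× input speed) = -3965/2449

-3965/2449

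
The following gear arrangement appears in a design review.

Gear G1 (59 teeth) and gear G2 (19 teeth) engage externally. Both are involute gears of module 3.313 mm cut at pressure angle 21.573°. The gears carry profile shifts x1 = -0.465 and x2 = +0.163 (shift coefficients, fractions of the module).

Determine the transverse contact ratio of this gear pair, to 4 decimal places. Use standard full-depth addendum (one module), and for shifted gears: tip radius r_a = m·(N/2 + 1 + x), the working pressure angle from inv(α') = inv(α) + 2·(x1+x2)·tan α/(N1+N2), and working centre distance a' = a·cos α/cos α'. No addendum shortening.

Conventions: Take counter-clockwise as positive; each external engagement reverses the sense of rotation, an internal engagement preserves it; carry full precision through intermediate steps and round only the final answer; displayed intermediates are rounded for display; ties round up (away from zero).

topology: single-mesh involute geometry — m = 3.313, 59T/19T pair
base radii: r_b1 = 90.887254, r_b2 = 29.268777
tip radii: r_a1 = 99.505955, r_a2 = 35.326519
inv(α') = inv(21.573°) + 2·(-0.465+0.163)·tan α/(59+19) = 0.01580144  ⇒  α' = 20.38007°
a' = a·cos α / cos α' = 129.2070·cos 21.573°/cos 20.38007° = 128.179670
action lengths: √(r_a1²−r_b1²) = 40.508543, √(r_a2²−r_b2²) = 19.781346
base pitch p_b = π·m·cos α = 9.679008
CR = (40.508543 + 19.781346 − 128.179670·sin 20.38007°)/9.679008 = 1.617091
contact ratio ≈ 1.6171

1.6171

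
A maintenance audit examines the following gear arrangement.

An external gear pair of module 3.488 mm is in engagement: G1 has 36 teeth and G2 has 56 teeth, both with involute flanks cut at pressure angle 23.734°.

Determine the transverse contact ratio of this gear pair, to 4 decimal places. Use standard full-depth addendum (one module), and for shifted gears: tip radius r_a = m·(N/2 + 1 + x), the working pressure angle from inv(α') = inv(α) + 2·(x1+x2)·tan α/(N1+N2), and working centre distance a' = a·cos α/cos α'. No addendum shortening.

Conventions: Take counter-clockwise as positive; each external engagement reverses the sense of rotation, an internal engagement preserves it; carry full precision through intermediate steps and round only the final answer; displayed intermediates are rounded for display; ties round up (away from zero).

1.5683

single-mesh involute tooth geometry (36T engaging 56T at module 3.488)
base radii: r_b1 = 57.473975, r_b2 = 89.403961
tip radii: r_a1 = 66.272000, r_a2 = 101.152000
no profile shift: α' = α, a' = a
action lengths: √(r_a1²−r_b1²) = 32.995760, √(r_a2²−r_b2²) = 47.314468
base pitch p_b = π·m·cos α = 10.031101
CR = (32.995760 + 47.314468 − 160.448000·sin 23.73400°)/10.031101 = 1.568257
contact ratio ≈ 1.5683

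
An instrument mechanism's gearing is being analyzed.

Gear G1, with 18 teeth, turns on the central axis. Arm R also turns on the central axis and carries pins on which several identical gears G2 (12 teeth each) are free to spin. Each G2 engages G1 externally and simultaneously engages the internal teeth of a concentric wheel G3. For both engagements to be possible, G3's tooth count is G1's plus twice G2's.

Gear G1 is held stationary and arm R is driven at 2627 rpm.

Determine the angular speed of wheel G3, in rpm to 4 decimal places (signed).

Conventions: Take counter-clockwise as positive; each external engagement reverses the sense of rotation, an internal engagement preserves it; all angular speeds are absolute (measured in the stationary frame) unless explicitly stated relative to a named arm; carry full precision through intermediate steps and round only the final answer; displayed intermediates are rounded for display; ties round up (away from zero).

+3752.8571 rpm

topology: planetary set — G1 18T / G2 12T / G3 42T, arm = carrier (Willis)
normalise by the input: solve with ω_arm = 1, then scale by 2627 rpm
ring teeth: 18 + 2·12 = 42
18(ω_sun−ω_arm) = −42(ω_ring−ω_arm),  ω_sun = 0, ω_arm = 1
ω_ring = 1 − (18/42)(0−1) = 10/7
scale: ω_ring = 10/7 × 2627 rpm = +3752.8571 rpm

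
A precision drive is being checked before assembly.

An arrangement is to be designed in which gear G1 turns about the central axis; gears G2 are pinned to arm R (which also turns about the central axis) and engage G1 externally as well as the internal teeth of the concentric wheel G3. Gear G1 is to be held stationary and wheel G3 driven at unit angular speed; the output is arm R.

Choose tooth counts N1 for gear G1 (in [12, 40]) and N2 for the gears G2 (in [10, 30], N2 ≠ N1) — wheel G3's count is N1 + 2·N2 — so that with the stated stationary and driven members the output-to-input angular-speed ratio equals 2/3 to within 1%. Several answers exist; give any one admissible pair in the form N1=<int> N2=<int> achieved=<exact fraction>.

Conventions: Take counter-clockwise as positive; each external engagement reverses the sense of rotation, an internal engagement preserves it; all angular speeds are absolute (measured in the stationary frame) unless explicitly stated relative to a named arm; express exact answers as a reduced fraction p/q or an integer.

N1=20 N2=10 achieved=2/3

topology: planetary set — design target 2/3, arm = carrier (Willis)
Willis with ω_sun = 0: ω_arm/ω_ring = N3/(N1+N3); set equal to 2/3  ⇒  N3/N1 = (2/3)/(1 − 2/3) = 2
N3 = N1 + 2·N2  ⇒  N2/N1 = (N3/N1 − 1)/2 = (2 − 1)/2 = 1/2
smallest multiple with N1 ≥ 12 and N2 ≥ 10: k = 10  ⇒  N1 = 10·2 = 20, N2 = 10·1 = 10 (N1 ≤ 40, N2 ≤ 30, N2 ≠ N1 ✓), N3 = 20 + 2·10 = 40
check: N3/(N1+N3) with N1 = 20, N3 = 40 gives 2/3; |achieved − target| = 0 ≤ 1/150 ✓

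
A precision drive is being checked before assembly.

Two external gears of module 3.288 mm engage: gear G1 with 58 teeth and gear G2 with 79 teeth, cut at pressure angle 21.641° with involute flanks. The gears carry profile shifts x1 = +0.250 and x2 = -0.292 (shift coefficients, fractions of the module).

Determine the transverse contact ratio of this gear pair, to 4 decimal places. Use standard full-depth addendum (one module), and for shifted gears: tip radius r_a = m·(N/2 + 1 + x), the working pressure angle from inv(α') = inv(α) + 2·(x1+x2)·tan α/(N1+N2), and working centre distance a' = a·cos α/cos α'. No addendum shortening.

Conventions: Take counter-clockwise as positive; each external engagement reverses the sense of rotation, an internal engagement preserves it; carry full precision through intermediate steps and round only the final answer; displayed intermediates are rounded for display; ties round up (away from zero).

class = single-mesh tooth geometry [involute pair 58T × 79T, m = 3.288]
base radii: r_b1 = 88.630907, r_b2 = 120.721407
tip radii: r_a1 = 99.462000, r_a2 = 132.203904
inv(α') = inv(21.641°) + 2·(+0.250-0.292)·tan α/(58+79) = 0.01880603  ⇒  α' = 21.55205°
a' = a·cos α / cos α' = 225.2280·cos 21.641°/cos 21.55205° = 225.089633
action lengths: √(r_a1²−r_b1²) = 45.135926, √(r_a2²−r_b2²) = 53.890760
base pitch p_b = π·m·cos α = 9.601455
CR = (45.135926 + 53.890760 − 225.089633·sin 21.55205°)/9.601455 = 1.701911
contact ratio ≈ 1.7019

1.7019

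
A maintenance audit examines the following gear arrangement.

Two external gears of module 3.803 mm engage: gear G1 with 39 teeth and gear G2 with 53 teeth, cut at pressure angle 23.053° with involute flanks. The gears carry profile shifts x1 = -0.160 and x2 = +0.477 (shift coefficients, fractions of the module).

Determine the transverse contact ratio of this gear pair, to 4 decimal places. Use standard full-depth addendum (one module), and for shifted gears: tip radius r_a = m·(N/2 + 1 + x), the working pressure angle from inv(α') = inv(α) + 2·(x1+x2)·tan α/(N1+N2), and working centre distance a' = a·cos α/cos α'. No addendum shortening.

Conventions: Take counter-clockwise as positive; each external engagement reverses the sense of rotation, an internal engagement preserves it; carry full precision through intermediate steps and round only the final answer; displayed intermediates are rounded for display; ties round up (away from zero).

1.5577

single-mesh involute tooth geometry (39T engaging 53T at module 3.803)
base radii: r_b1 = 68.236426, r_b2 = 92.731554
tip radii: r_a1 = 77.353020, r_a2 = 106.396531
inv(α') = inv(23.053°) + 2·(-0.160+0.477)·tan α/(39+53) = 0.02614890  ⇒  α' = 23.94181°
a' = a·cos α / cos α' = 174.9380·cos 23.053°/cos 23.94181° = 176.121846
action lengths: √(r_a1²−r_b1²) = 36.431852, √(r_a2²−r_b2²) = 52.163979
base pitch p_b = π·m·cos α = 10.993387
CR = (36.431852 + 52.163979 − 176.121846·sin 23.94181°)/10.993387 = 1.557669
contact ratio ≈ 1.5577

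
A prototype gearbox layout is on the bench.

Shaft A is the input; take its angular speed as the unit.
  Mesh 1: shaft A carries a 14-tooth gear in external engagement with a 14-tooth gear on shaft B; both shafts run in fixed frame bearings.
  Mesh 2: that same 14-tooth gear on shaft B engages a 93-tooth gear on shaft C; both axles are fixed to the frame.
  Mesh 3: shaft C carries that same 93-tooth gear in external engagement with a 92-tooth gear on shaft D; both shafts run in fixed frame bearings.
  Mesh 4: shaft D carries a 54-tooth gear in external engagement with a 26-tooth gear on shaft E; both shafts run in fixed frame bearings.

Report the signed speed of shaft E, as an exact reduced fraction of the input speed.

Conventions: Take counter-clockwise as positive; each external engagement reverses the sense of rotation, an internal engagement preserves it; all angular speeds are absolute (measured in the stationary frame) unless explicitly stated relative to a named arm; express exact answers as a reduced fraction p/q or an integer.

4-mesh fixed-axis compound train (all bearings frame-fixed)
mesh 1 [14T→14T]: |ω|/ω_in = 1×14/14 = 1, sense flips to −
mesh 2 [14T→93T]: |ω|/ω_in = 1×14/93 = 14/93, sense flips to +
mesh 3 [93T→92T]: |ω|/ω_in = (14/93)×93/92 = 7/46, sense flips to −
mesh 4 [54T→26T]: |ω|/ω_in = (7/46)×54/26 = 189/598, sense flips to +
signed output speed (× input speed) = 189/598

189/598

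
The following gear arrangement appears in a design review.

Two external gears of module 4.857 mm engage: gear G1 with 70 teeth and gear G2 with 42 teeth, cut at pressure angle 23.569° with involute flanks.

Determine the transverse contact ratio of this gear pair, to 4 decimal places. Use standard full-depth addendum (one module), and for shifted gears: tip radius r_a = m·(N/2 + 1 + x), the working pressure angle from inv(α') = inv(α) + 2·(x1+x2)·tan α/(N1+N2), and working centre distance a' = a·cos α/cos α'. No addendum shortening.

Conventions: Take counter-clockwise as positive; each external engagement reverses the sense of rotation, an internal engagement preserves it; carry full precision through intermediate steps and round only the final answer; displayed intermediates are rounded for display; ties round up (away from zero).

1.5968

single-mesh involute tooth geometry (70T engaging 42T at module 4.857)
base radii: r_b1 = 155.813882, r_b2 = 93.488329
tip radii: r_a1 = 174.852000, r_a2 = 106.854000
no profile shift: α' = α, a' = a
action lengths: √(r_a1²−r_b1²) = 79.342650, √(r_a2²−r_b2²) = 51.746590
base pitch p_b = π·m·cos α = 13.985821
CR = (79.342650 + 51.746590 − 271.992000·sin 23.56900°)/13.985821 = 1.596787
contact ratio ≈ 1.5968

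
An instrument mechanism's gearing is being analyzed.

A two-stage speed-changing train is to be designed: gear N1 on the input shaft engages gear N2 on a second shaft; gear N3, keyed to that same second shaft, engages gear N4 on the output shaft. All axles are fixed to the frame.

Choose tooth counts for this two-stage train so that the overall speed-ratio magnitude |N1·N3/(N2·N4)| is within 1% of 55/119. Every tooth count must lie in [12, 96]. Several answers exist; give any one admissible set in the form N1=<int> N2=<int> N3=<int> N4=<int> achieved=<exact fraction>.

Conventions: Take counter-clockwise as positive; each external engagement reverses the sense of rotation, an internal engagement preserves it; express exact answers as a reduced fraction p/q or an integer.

N1=15 N2=14 N3=22 N4=51 achieved=55/119

class = fixed-axis compound train [2-stage, 55/119 wanted]
target = 55/119 in lowest terms: an exact hit needs N1·N3 = k·55 and N2·N4 = k·119 for one integer k, every count in [12, 96]; additionally prefer no 1:1 stage (N1 ≠ N2, N3 ≠ N4)
k = 1…5: no 1:1-free in-range split of k·55 and k·119 into factor pairs; take k = 6
k = 6: N1·N3 = 330 = 15·22, N2·N4 = 714 = 14·51
achieved = 15·22/(14·51) = 55/119; |achieved − target| = 0 ≤ 11/2380 ✓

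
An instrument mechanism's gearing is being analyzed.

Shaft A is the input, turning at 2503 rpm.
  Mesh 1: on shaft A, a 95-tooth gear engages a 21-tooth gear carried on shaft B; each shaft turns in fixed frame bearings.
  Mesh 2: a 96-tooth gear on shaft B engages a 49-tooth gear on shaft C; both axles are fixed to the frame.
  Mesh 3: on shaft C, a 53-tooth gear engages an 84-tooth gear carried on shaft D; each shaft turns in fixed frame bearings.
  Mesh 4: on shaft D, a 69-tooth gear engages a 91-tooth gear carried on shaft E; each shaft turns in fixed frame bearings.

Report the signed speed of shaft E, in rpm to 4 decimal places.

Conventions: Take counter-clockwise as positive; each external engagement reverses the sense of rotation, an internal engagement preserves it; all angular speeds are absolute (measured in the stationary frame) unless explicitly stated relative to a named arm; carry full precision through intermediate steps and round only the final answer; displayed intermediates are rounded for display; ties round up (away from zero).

topology: fixed-axis compound train — 4 meshes, A→E
mesh 1 [95T→21T]: ω = 2503.0000×95/21 = 11323.0952 rpm, sense flips to −
mesh 2 [96T→49T]: ω = 11323.0952×96/49 = 22184.0233 rpm, sense flips to +
mesh 3 [53T→84T]: ω = 22184.0233×53/84 = 13997.0623 rpm, sense flips to −
mesh 4 [69T→91T]: ω = 13997.0623×69/91 = 10613.1572 rpm, sense flips to +
signed output speed = +10613.1572 rpm

+10613.1572 rpm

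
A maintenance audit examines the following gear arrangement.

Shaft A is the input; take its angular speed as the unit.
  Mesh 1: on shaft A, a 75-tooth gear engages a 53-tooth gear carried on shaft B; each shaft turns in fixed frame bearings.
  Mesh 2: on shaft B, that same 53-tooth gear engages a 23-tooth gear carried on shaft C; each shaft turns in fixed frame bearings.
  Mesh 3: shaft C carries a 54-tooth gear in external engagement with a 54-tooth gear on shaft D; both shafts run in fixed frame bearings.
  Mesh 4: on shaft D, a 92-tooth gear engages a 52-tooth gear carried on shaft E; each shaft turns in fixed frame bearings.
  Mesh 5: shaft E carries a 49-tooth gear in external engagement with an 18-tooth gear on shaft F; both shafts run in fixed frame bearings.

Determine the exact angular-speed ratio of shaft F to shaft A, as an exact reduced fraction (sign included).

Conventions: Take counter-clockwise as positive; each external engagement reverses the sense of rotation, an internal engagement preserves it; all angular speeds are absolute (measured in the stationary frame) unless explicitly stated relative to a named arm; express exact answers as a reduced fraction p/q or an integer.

class = fixed-axis compound train [5 meshes; 5 ratios multiply, 5 sense flips]
mesh 1 [75T→53T]: running ratio 75/53, sense −
mesh 2 [53T→23T]: running ratio 75/23, sense +
mesh 3 [54T→54T]: running ratio 75/23, sense −
mesh 4 [92T→52T]: running ratio 75/13, sense +
mesh 5 [49T→18T]: running ratio 1225/78, sense −
ω_out/ω_in = -1225/78

-1225/78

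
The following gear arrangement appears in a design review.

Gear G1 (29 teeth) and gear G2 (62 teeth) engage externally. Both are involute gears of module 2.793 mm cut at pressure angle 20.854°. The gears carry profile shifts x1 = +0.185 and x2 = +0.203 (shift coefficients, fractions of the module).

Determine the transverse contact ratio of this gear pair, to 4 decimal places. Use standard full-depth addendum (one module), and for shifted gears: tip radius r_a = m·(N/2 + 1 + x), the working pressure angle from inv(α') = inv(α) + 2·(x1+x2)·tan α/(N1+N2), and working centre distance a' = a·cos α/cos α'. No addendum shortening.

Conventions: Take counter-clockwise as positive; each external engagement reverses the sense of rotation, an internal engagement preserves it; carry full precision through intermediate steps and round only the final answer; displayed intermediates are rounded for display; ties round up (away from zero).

1.6131

recognized (one external pair, fixed centres): single-mesh tooth geometry, m = 2.793, N1 = 29, N2 = 62
base radii: r_b1 = 37.845467, r_b2 = 80.910998
tip radii: r_a1 = 43.808205, r_a2 = 89.942979
inv(α') = inv(20.854°) + 2·(+0.185+0.203)·tan α/(29+62) = 0.02022075  ⇒  α' = 22.05843°
a' = a·cos α / cos α' = 127.0815·cos 20.854°/cos 22.05843° = 128.135834
action lengths: √(r_a1²−r_b1²) = 22.065345, √(r_a2²−r_b2²) = 39.282946
base pitch p_b = π·m·cos α = 8.199658
CR = (22.065345 + 39.282946 − 128.135834·sin 22.05843°)/8.199658 = 1.613071
contact ratio ≈ 1.6131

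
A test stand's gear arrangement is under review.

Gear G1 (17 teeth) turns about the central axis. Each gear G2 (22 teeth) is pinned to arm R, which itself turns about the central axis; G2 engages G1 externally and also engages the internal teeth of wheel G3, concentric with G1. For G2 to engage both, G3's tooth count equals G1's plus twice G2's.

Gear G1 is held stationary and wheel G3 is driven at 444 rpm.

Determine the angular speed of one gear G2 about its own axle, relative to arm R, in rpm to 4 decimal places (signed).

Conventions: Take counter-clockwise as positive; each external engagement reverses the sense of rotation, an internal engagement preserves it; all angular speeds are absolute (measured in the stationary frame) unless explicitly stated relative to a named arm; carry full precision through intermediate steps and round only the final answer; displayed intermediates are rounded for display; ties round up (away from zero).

planetary set (17T centre, 22T on arm, 61T internal) — Willis relation
normalise by the input: solve with ω_ring = 1, then scale by 444 rpm
ring teeth: 17 + 2·22 = 61
17(ω_sun−ω_arm) = −61(ω_ring−ω_arm),  ω_sun = 0, ω_ring = 1
17(0−ω_arm) = −61(1−ω_arm)  ⇒  78·ω_arm = 61  ⇒  ω_arm = 61/78
sun–planet mesh: 17·(0−61/78) = −22·(ω_p−ω_arm)  ⇒  ω_p−ω_arm = 1037/1716
scale: ω_p−ω_arm = 1037/1716 × 444 rpm = +268.3147 rpm

+268.3147 rpm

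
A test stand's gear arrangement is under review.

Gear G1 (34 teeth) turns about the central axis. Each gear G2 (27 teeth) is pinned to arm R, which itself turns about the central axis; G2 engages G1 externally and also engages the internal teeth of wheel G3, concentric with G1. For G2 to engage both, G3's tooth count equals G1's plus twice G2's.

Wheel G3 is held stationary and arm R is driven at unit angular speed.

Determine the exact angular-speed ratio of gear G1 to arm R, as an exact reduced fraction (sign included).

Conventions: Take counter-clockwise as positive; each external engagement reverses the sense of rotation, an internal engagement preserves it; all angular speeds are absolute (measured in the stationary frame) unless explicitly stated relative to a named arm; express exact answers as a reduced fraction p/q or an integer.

topology: planetary set — G1 34T / G2 27T / G3 88T, arm = carrier (Willis)
ring teeth: 34 + 2·27 = 88
34(ω_sun−ω_arm) = −88(ω_ring−ω_arm),  ω_ring = 0, ω_arm = 1
ω_sun = 1 − (88/34)(0−1) = 61/17
ω_out/ω_in = 61/17

61/17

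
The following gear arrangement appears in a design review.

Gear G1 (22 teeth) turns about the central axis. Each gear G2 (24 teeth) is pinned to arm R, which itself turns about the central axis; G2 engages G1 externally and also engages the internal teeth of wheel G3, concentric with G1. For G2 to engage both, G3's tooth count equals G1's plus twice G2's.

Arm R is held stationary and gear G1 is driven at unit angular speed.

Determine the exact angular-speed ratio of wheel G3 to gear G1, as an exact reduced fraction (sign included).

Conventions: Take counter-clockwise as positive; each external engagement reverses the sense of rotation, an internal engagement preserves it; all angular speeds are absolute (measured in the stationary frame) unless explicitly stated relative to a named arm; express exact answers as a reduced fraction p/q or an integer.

-11/35

topology: planetary set — G1 22T / G2 24T / G3 70T, arm = carrier (Willis)
ring teeth: 22 + 2·24 = 70
22(ω_sun−ω_arm) = −70(ω_ring−ω_arm),  ω_arm = 0, ω_sun = 1
ω_ring = 0 − (22/70)(1−0) = -11/35
ω_out/ω_in = -11/35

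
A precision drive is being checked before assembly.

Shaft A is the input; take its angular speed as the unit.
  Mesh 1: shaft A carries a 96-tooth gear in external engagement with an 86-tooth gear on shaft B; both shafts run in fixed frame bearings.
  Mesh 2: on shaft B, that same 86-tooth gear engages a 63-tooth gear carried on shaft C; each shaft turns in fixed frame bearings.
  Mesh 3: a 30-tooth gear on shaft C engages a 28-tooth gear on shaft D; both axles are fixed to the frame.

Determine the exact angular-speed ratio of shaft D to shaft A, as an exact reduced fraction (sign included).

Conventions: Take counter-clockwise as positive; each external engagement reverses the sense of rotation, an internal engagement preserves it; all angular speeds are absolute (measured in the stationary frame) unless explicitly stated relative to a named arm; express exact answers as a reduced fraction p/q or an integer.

-80/49

class = fixed-axis compound train [3 meshes; 3 ratios multiply, 3 sense flips]
mesh 1 [96T→86T]: running ratio 48/43, sense −
mesh 2 [86T→63T]: running ratio 32/21, sense +
mesh 3 [30T→28T]: running ratio 80/49, sense −
ω_out/ω_in = -80/49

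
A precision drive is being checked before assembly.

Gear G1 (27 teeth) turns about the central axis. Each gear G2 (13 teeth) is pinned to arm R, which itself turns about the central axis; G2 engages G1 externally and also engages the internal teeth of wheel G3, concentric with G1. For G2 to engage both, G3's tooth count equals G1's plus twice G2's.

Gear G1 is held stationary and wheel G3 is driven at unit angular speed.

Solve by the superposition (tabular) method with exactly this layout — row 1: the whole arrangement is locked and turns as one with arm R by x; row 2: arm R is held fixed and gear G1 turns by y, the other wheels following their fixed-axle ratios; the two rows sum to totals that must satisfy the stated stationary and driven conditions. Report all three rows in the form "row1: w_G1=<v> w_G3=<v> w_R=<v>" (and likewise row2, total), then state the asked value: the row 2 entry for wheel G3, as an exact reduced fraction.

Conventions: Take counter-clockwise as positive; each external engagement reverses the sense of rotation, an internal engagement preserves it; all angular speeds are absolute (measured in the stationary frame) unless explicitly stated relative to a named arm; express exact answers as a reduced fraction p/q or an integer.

topology: planetary set — G1 27T / G2 13T / G3 53T, arm = carrier (Willis)
superposition row 1 [locked train]: every member turns x
row 2 — arm fixed, fixed-axis ratios: sun y, ring −(27/53)·y, arm 0
boundary: total ω_sun = x + y = 0 and total ω_ring = x − (27/53)·y = 1  ⇒  y = -53/80, x = 53/80
row 2 ring = −(27/53)·(-53/80) = 27/80
totals (row 1 + row 2): sun 53/80 + (-53/80) = 0, ring 53/80 + 27/80 = 1, arm 53/80 + 0 = 53/80
asked cell (row2, ring) = 27/80

row1: w_G1=53/80 w_G3=53/80 w_R=53/80
row2: w_G1=-53/80 w_G3=27/80 w_R=0
total: w_G1=0 w_G3=1 w_R=53/80
asked value: 27/80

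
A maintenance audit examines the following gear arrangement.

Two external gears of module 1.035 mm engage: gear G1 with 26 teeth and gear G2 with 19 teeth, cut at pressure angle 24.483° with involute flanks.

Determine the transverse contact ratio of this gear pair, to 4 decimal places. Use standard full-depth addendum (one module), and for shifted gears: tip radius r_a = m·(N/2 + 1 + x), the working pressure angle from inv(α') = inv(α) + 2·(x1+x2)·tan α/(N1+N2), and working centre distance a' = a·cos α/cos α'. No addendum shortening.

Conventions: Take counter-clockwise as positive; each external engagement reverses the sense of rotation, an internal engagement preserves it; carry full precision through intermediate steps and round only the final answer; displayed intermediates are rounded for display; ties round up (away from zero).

topology: single-mesh involute geometry — m = 1.035, 26T/19T pair
base radii: r_b1 = 12.245184, r_b2 = 8.948404
tip radii: r_a1 = 14.490000, r_a2 = 10.867500
no profile shift: α' = α, a' = a
action lengths: √(r_a1²−r_b1²) = 7.746972, √(r_a2²−r_b2²) = 6.166736
base pitch p_b = π·m·cos α = 2.959183
CR = (7.746972 + 6.166736 − 23.287500·sin 24.48300°)/2.959183 = 1.440542
contact ratio ≈ 1.4405

1.4405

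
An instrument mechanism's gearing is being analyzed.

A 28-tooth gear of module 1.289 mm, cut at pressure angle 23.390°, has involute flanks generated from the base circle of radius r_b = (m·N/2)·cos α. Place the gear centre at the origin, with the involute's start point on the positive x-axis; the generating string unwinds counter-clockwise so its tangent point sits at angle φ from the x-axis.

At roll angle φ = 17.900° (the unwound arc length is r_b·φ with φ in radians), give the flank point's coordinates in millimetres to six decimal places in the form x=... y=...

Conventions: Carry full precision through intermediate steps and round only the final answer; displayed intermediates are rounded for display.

x=17.351732 y=0.166711

topology: single-mesh involute geometry — m = 1.289, N = 28
pitch radius r_p = m·N/2 = 1.289·28/2 = 18.046000
base radius r_b = r_p·cos α = 18.046000·cos 23.390° = 16.563051
roll angle φ = 17.900° = 0.31241394 rad
x = r_b·(cos φ + φ·sin φ) = 17.351732
y = r_b·(sin φ − φ·cos φ) = 0.166711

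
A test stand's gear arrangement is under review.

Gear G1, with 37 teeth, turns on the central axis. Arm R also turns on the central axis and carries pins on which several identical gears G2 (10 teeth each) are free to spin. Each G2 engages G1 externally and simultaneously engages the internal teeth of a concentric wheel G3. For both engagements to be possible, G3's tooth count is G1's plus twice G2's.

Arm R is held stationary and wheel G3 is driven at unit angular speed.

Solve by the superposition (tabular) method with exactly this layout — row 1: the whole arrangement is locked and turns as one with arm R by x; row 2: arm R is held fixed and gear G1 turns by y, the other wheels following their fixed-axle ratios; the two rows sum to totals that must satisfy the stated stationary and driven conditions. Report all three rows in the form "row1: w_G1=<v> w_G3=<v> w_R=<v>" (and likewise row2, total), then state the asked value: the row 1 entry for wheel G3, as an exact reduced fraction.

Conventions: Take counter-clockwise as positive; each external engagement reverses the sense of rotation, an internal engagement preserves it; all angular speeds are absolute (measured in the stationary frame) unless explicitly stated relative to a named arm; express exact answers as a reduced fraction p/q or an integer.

row1: w_G1=0 w_G3=0 w_R=0
row2: w_G1=-57/37 w_G3=1 w_R=0
total: w_G1=-57/37 w_G3=1 w_R=0
asked value: 0

recognized (axles ride arm R): planetary set, 37/10/57 teeth
row 1 — lock + rotate with arm: ω_sun = ω_ring = ω_arm = x
row 2 (arm held, sun turns y): ω_ring = −(37/57)·y, ω_arm = 0
boundary: total ω_arm = x = 0 and total ω_ring = x − (37/57)·y = 1  ⇒  y = -57/37, x = 0
row 2 ring = −(37/57)·(-57/37) = 1
totals (row 1 + row 2): sun 0 + (-57/37) = -57/37, ring 0 + 1 = 1, arm 0 + 0 = 0
asked cell (row1, ring) = 0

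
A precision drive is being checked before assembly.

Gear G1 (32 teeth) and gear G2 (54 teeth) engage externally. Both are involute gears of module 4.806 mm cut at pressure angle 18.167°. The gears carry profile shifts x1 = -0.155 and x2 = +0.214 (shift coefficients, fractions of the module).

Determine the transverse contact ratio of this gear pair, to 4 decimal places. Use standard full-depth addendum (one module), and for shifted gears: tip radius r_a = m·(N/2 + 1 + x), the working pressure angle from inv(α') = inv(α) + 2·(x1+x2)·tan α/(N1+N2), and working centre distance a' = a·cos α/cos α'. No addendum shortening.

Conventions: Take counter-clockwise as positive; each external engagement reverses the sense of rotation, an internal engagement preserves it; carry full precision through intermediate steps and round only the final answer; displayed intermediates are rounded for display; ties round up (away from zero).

1.8106

recognized (one external pair, fixed centres): single-mesh tooth geometry, m = 4.806, N1 = 32, N2 = 54
base radii: r_b1 = 73.062872, r_b2 = 123.293596
tip radii: r_a1 = 80.957070, r_a2 = 135.596484
inv(α') = inv(18.167°) + 2·(-0.155+0.214)·tan α/(32+54) = 0.01152145  ⇒  α' = 18.40327°
a' = a·cos α / cos α' = 206.6580·cos 18.167°/cos 18.40327° = 206.939780
action lengths: √(r_a1²−r_b1²) = 34.869241, √(r_a2²−r_b2²) = 56.436652
base pitch p_b = π·m·cos α = 14.345861
CR = (34.869241 + 56.436652 − 206.939780·sin 18.40327°)/14.345861 = 1.810582
contact ratio ≈ 1.8106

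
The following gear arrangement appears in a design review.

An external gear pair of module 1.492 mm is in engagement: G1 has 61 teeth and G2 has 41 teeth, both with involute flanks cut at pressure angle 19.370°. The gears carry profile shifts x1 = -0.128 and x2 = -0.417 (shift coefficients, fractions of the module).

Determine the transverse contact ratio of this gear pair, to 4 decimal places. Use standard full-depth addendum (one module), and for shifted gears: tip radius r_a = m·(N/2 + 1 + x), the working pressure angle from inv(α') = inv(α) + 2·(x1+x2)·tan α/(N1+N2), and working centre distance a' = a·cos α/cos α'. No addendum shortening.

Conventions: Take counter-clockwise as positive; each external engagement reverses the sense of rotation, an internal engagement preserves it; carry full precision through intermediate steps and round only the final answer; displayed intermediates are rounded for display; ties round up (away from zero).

1.9548

topology: single-mesh involute geometry — m = 1.492, 61T/41T pair
base radii: r_b1 = 42.930199, r_b2 = 28.854724
tip radii: r_a1 = 46.807024, r_a2 = 31.455836
inv(α') = inv(19.370°) + 2·(-0.128-0.417)·tan α/(61+41) = 0.00973995  ⇒  α' = 17.42693°
a' = a·cos α / cos α' = 76.0920·cos 19.370°/cos 17.42693° = 75.238389
action lengths: √(r_a1²−r_b1²) = 18.651958, √(r_a2²−r_b2²) = 12.524957
base pitch p_b = π·m·cos α = 4.421941
CR = (18.651958 + 12.524957 − 75.238389·sin 17.42693°)/4.421941 = 1.954758
contact ratio ≈ 1.9548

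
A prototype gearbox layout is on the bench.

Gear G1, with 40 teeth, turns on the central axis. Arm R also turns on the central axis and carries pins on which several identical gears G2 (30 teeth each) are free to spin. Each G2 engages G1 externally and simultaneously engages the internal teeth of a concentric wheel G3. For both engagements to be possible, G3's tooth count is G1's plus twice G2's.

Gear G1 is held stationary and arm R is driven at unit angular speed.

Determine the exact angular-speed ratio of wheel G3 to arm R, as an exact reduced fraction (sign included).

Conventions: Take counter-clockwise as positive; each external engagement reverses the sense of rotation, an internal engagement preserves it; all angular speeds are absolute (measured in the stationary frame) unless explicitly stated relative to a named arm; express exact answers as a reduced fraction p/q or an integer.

7/5

topology: planetary set — G1 40T / G2 30T / G3 100T, arm = carrier (Willis)
ring teeth: 40 + 2·30 = 100
40(ω_sun−ω_arm) = −100(ω_ring−ω_arm),  ω_sun = 0, ω_arm = 1
ω_ring = 1 − (40/100)(0−1) = 7/5
ω_out/ω_in = 7/5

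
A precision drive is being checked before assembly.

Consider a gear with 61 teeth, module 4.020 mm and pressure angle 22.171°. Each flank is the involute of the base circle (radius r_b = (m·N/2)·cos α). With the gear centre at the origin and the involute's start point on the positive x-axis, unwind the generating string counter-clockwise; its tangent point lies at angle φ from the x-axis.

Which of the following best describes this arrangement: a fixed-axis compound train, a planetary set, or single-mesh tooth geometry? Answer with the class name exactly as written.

topology: single-mesh involute geometry — m = 4.020, N = 61
classification: single-mesh tooth geometry

single-mesh tooth geometry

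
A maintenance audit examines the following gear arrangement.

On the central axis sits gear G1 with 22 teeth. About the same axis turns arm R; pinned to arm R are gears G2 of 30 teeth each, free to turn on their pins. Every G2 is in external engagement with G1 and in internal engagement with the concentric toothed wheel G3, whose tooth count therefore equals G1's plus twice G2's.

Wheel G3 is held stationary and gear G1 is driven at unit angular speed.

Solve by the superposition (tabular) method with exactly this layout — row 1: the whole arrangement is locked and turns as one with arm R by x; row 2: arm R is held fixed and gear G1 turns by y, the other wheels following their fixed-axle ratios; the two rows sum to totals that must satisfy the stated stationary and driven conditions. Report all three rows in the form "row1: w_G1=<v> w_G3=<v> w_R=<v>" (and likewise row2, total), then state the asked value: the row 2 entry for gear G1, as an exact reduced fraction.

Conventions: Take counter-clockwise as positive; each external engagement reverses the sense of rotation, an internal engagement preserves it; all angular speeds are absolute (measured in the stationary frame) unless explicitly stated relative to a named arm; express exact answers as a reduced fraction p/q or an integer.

row1: w_G1=11/52 w_G3=11/52 w_R=11/52
row2: w_G1=41/52 w_G3=-11/52 w_R=0
total: w_G1=1 w_G3=0 w_R=11/52
asked value: 41/52

planetary set (22T centre, 30T on arm, 82T internal) — Willis relation
row 1 — lock + rotate with arm: ω_sun = ω_ring = ω_arm = x
superposition row 2 [arm held]: sun y, ring −(22/82)·y, arm 0
boundary: total ω_ring = x − (22/82)·y = 0 and total ω_sun = x + y = 1  ⇒  y = 41/52, x = 11/52
row 2 ring = −(22/82)·41/52 = -11/52
totals (row 1 + row 2): sun 11/52 + 41/52 = 1, ring 11/52 + (-11/52) = 0, arm 11/52 + 0 = 11/52
asked cell (row2, sun) = 41/52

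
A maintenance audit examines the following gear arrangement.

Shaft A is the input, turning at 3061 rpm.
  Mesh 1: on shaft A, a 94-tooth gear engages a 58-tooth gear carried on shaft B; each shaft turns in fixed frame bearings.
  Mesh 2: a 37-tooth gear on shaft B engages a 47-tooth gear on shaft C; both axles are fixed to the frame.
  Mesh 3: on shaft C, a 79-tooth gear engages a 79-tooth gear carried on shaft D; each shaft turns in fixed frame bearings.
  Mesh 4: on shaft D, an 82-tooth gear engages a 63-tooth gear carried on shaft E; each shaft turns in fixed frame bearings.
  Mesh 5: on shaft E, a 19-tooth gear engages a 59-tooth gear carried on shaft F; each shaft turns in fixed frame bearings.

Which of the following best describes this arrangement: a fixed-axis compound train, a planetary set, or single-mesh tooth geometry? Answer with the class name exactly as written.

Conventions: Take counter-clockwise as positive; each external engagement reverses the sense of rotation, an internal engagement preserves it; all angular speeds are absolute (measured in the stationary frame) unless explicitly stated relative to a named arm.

fixed-axis compound train

class = fixed-axis compound train [5 meshes; 5 ratios multiply, 5 sense flips]
classification: fixed-axis compound train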